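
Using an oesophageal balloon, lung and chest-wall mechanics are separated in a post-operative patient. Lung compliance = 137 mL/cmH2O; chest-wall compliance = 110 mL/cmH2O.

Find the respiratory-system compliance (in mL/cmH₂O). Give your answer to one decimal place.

61.0

Lung and chest wall are elastances in series: 1/Crs = 1/CL + 1/Ccw.
1/Crs = 1/137 + 1/110 = 0.01639.
Crs = 61.013 mL/cmH2O.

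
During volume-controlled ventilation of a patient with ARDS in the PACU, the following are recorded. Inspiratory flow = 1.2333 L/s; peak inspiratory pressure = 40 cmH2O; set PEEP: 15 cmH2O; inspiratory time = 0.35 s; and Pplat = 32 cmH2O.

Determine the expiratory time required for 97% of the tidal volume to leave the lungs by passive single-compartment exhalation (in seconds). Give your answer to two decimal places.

Vt = flow × Ti = 1.2333 L/s × 0.35 s × 1000 mL/L = 431.66 mL.
R = (PIP − Pplat)/V̇ = (40 − 32) / 1.2333 = 8.0/1.2333 = 6.487 cmH2O·s/L.
C = Vt/(Pplat − PEEP) = 431.66 / (32 − 15) = 431.66/17.0 = 25.392 mL/cmH2O.
τ = R × C = 6.487 × 0.02539 L/cmH2O = 0.1647 s.
t = −τ·ln(1 − 0.97) = −0.1647·ln(0.03) = 0.5775 s.

0.58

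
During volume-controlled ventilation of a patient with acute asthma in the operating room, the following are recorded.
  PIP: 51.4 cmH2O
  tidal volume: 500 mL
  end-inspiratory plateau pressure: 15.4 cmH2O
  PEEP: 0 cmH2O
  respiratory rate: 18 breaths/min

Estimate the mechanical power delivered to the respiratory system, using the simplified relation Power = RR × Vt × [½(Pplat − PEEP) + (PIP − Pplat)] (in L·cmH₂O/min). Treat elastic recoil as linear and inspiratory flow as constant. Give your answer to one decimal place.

Per-breath work = Vt × [½(Pplat−PEEP) + (PIP−Pplat)] = 0.500 × [0.5×15.4 + 36.0] = 0.500 × 43.7 = 21.85 L·cmH2O.
Power = 18 × 21.85 = 393.3 L·cmH2O/min.

393.3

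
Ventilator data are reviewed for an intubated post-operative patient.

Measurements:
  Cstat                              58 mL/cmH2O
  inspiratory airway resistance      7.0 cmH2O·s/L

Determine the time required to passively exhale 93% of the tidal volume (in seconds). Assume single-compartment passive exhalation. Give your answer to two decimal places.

τ = R × C = 7.0 × 58 mL/cmH2O = 7.0 × 0.058 L/cmH2O = 0.406 s.
Exhaled fraction f = 1 − e^(−t/τ) → t = −τ·ln(1 − f) = −0.406·ln(0.07) = 1.08 s.

1.08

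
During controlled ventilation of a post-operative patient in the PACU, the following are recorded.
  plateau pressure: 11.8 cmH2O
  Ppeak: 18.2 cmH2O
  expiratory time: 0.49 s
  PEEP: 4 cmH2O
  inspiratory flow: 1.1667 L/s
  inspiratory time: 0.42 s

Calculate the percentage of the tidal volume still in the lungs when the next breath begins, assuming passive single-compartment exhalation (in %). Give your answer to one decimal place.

Vt = flow × Ti = 1.1667 L/s × 0.42 s × 1000 mL/L = 490.01 mL.
R = (PIP − Pplat)/V̇ = (18.2 − 11.8) / 1.1667 = 6.4/1.1667 = 5.486 cmH2O·s/L.
C = Vt/(Pplat − PEEP) = 490.01 / (11.8 − 4) = 490.01/7.8 = 62.822 mL/cmH2O.
τ = R × C = 5.486 × 0.06282 L/cmH2O = 0.3446 s.
Fraction remaining at end-expiration = e^(−Te/τ) = e^(−0.49/0.3446) = 0.2412 → 24.12%.

24.1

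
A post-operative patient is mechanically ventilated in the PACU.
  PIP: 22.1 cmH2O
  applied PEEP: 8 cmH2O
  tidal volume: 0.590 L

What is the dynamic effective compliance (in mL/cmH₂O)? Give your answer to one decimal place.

41.8

Dynamic compliance = Vt / (PIP − PEEP) = 590 / (22.1 − 8) = 590 / 14.1 = 41.844 mL/cmH2O.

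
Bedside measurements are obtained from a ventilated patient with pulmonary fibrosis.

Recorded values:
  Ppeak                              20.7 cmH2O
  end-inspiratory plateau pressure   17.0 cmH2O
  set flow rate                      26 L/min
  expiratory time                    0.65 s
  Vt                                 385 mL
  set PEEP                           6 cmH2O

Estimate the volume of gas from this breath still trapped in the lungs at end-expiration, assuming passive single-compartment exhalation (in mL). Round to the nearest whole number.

Flow: 26 L/min ÷ 60 = 0.4333 L/s.
R = (PIP − Pplat)/V̇ = (20.7 − 17.0) / 0.4333 = 3.7/0.4333 = 8.539 cmH2O·s/L.
C = Vt/(Pplat − PEEP) = 385.0 / (17.0 − 6) = 385.0/11.0 = 35.0 mL/cmH2O.
τ = R × C = 8.539 × 0.035 L/cmH2O = 0.2989 s.
Fraction remaining = e^(−Te/τ) = e^(−0.65/0.2989) = 0.1136.
Trapped volume = 385.0 × 0.1136 = 43.736 mL.

44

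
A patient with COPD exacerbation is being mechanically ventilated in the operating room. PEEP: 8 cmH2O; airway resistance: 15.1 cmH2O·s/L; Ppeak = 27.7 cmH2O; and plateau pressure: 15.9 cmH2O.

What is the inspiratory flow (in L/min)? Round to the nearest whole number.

47

flow = (PIP − Pplat) / Raw = (27.7 − 15.9) / 15.1 = 0.7815 L/s × 60 = 46.89 L/min.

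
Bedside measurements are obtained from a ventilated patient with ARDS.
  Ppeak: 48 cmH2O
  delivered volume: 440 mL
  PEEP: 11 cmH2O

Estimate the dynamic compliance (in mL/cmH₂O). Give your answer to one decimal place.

11.9

Dynamic compliance = Vt / (PIP − PEEP) = 440 / (48 − 11) = 440 / 37.0 = 11.892 mL/cmH2O.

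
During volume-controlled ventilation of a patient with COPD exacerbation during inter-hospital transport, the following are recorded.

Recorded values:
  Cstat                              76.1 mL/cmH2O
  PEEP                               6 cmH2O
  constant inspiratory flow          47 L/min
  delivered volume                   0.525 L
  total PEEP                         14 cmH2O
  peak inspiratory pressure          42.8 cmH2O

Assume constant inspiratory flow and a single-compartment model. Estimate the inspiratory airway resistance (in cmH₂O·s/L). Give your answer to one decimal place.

28.0

Flow: 47 L/min ÷ 60 = 0.7833 L/s.
Total PEEP = 14 cmH2O (set 6 + intrinsic 8); this is the baseline alveolar pressure.
Equation of motion (constant flow): PIP = Vt/C + R·V̇ + PEEP.
R·V̇ = PIP − Vt/C − PEEP = 42.8 − 525/76.1 − 14 = 42.8 − 6.899 − 14 = 21.901 cmH2O.
R = 21.901 / 0.7833 = 27.96 cmH2O·s/L.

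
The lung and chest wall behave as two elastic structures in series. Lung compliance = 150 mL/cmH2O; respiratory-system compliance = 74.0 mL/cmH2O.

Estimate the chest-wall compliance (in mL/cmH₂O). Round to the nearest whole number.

146

1/Ccw = 1/Crs − 1/CL.
1/Ccw = 1/74.0 − 1/150 = 0.006847.
Ccw = 146.05 mL/cmH2O.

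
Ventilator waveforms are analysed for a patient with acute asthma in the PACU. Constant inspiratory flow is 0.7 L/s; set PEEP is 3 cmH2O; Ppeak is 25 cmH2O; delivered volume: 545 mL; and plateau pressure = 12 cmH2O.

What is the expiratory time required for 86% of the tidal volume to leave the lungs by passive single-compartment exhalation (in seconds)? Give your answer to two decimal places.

2.21

R = (PIP − Pplat)/V̇ = (25 − 12) / 0.7 = 13.0/0.7 = 18.571 cmH2O·s/L.
C = Vt/(Pplat − PEEP) = 545.0 / (12 − 3) = 545.0/9.0 = 60.556 mL/cmH2O.
τ = R × C = 18.571 × 0.06056 L/cmH2O = 1.125 s.
t = −τ·ln(1 − 0.86) = −1.125·ln(0.14) = 2.212 s.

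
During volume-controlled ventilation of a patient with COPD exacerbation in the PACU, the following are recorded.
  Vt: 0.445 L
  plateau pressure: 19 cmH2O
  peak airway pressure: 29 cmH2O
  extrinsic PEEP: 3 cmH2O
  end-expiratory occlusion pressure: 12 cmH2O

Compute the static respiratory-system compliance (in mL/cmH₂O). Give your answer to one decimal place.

End-expiratory occlusion gives total PEEP = 12 cmH2O (intrinsic PEEP = 12 − 3 = 9). Use total PEEP for the elastic gradient.
Cstat = Vt / (Pplat − PEEPtotal) = 445 / (19 − 12) = 445 / 7.0 = 63.571 mL/cmH2O.

63.6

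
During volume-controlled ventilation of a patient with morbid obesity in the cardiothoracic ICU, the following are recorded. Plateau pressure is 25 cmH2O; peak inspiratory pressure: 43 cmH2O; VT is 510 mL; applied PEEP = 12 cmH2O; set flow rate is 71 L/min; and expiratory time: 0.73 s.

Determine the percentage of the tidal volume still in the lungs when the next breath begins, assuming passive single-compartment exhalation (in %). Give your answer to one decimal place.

29.4

Flow: 71 L/min ÷ 60 = 1.1833 L/s.
R = (PIP − Pplat)/V̇ = (43 − 25) / 1.1833 = 18.0/1.1833 = 15.212 cmH2O·s/L.
C = Vt/(Pplat − PEEP) = 510.0 / (25 − 12) = 510.0/13.0 = 39.231 mL/cmH2O.
τ = R × C = 15.212 × 0.03923 L/cmH2O = 0.5968 s.
Fraction remaining at end-expiration = e^(−Te/τ) = e^(−0.73/0.5968) = 0.2943 → 29.43%.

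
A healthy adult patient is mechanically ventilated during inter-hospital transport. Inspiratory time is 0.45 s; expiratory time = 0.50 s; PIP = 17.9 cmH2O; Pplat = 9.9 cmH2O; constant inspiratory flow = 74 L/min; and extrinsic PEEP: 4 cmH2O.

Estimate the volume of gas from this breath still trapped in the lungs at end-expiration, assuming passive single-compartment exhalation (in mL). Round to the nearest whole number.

Flow: 74 L/min ÷ 60 = 1.2333 L/s.
Vt = flow × Ti = 1.2333 L/s × 0.45 s × 1000 mL/L = 554.99 mL.
R = (PIP − Pplat)/V̇ = (17.9 − 9.9) / 1.2333 = 8.0/1.2333 = 6.487 cmH2O·s/L.
C = Vt/(Pplat − PEEP) = 554.99 / (9.9 − 4) = 554.99/5.9 = 94.066 mL/cmH2O.
τ = R × C = 6.487 × 0.09407 L/cmH2O = 0.6102 s.
Fraction remaining = e^(−Te/τ) = e^(−0.50/0.6102) = 0.4407.
Trapped volume = 554.99 × 0.4407 = 244.58 mL.

245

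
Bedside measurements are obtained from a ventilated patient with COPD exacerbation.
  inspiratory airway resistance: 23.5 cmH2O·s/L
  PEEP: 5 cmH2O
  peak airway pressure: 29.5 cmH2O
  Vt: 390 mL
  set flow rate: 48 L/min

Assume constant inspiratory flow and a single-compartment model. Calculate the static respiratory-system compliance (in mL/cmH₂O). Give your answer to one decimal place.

Flow: 48 L/min ÷ 60 = 0.8 L/s.
Equation of motion (constant flow): PIP = Vt/C + R·V̇ + PEEP.
Vt/C = PIP − R·V̇ − PEEP = 29.5 − 23.5×0.8 − 5 = 29.5 − 18.8 − 5 = 5.7 cmH2O.
C = Vt / 5.7 = 390 / 5.7 = 68.421 mL/cmH2O.

68.4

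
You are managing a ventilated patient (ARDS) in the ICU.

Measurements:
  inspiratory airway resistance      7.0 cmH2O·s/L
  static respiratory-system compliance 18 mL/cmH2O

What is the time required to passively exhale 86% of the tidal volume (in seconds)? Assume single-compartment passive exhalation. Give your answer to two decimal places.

τ = R × C = 7.0 × 18 mL/cmH2O = 7.0 × 0.018 L/cmH2O = 0.126 s.
Exhaled fraction f = 1 − e^(−t/τ) → t = −τ·ln(1 − f) = −0.126·ln(0.14) = 0.2477 s.

0.25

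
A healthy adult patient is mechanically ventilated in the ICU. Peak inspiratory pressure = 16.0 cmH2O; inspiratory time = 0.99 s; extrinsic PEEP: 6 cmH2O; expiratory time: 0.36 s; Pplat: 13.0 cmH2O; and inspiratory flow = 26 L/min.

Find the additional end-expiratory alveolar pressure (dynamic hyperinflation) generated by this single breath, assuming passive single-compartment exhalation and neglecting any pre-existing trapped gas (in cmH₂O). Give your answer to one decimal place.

Flow: 26 L/min ÷ 60 = 0.4333 L/s.
Vt = flow × Ti = 0.4333 L/s × 0.99 s × 1000 mL/L = 428.97 mL.
R = (PIP − Pplat)/V̇ = (16.0 − 13.0) / 0.4333 = 3.0/0.4333 = 6.924 cmH2O·s/L.
C = Vt/(Pplat − PEEP) = 428.97 / (13.0 − 6) = 428.97/7.0 = 61.281 mL/cmH2O.
τ = R × C = 6.924 × 0.06128 L/cmH2O = 0.4243 s.
Fraction remaining = e^(−Te/τ) = e^(−0.36/0.4243) = 0.4281; trapped volume = 428.97 × 0.4281 = 183.64 mL.
Additional alveolar pressure from trapping ≈ V_trapped / C = 183.64 / 61.281 = 2.997 cmH2O.

3.0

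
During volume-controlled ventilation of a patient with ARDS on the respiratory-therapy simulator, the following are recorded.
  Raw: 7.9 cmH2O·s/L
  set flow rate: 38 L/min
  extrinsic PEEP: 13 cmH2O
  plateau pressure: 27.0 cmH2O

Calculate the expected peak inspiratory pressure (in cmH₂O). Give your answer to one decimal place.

Flow: 38 L/min ÷ 60 = 0.6333 L/s.
PIP = Pplat + Raw × flow = 27.0 + 7.9 × 0.6333 = 27.0 + 5.003 = 32.003 cmH2O.

32.0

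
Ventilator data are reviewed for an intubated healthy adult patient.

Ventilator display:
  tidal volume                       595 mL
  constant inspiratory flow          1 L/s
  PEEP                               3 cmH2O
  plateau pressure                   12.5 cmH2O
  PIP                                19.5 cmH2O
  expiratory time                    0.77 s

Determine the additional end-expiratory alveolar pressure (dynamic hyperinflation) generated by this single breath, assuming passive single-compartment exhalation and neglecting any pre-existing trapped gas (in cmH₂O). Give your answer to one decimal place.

1.6

R = (PIP − Pplat)/V̇ = (19.5 − 12.5) / 1 = 7.0/1 = 7.0 cmH2O·s/L.
C = Vt/(Pplat − PEEP) = 595.0 / (12.5 − 3) = 595.0/9.5 = 62.632 mL/cmH2O.
τ = R × C = 7.0 × 0.06263 L/cmH2O = 0.4384 s.
Fraction remaining = e^(−Te/τ) = e^(−0.77/0.4384) = 0.1727; trapped volume = 595.0 × 0.1727 = 102.76 mL.
Additional alveolar pressure from trapping ≈ V_trapped / C = 102.76 / 62.632 = 1.641 cmH2O.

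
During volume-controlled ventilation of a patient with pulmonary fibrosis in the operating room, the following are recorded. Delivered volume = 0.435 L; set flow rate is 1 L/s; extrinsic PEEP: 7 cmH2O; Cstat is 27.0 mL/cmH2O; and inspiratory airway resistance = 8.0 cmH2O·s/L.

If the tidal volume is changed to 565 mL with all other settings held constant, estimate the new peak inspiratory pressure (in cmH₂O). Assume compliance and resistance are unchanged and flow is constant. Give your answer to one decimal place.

PIP = Vt/C + R·V̇ + PEEP (constant-flow equation of motion).
Only the elastic term changes: ΔPIP = ΔVt / C = (565 − 435) / 27.0 = 4.815 cmH2O.
Original PIP = 435/27.0 + 8.0×1 + 7 = 31.111 cmH2O; new PIP = 31.111 + (4.815) = 35.926 cmH2O.

35.9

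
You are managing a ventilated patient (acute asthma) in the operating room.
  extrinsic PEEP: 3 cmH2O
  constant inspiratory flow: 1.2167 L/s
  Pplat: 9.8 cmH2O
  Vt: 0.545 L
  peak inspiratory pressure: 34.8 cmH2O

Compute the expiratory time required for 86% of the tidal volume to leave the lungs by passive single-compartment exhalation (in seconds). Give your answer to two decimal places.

3.24

R = (PIP − Pplat)/V̇ = (34.8 − 9.8) / 1.2167 = 25.0/1.2167 = 20.547 cmH2O·s/L.
C = Vt/(Pplat − PEEP) = 545.0 / (9.8 − 3) = 545.0/6.8 = 80.147 mL/cmH2O.
τ = R × C = 20.547 × 0.08015 L/cmH2O = 1.647 s.
t = −τ·ln(1 − 0.86) = −1.647·ln(0.14) = 3.238 s.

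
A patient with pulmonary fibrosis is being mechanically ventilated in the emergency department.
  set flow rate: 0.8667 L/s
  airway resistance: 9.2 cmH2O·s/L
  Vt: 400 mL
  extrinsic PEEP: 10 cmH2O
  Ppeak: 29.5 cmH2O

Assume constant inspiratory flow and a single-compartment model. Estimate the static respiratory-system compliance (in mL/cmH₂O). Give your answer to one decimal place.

Equation of motion (constant flow): PIP = Vt/C + R·V̇ + PEEP.
Vt/C = PIP − R·V̇ − PEEP = 29.5 − 9.2×0.8667 − 10 = 29.5 − 7.974 − 10 = 11.526 cmH2O.
C = Vt / 11.526 = 400 / 11.526 = 34.704 mL/cmH2O.

34.7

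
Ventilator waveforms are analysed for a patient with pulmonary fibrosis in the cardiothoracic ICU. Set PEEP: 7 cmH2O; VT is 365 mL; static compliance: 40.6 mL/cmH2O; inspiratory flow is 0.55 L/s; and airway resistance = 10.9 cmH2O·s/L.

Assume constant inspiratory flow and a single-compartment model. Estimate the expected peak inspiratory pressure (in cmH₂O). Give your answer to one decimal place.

22.0

Equation of motion (constant flow): PIP = Vt/C + R·V̇ + PEEP.
PIP = 365/40.6 + 10.9×0.55 + 7 = 8.99 + 5.995 + 7 = 21.985 cmH2O.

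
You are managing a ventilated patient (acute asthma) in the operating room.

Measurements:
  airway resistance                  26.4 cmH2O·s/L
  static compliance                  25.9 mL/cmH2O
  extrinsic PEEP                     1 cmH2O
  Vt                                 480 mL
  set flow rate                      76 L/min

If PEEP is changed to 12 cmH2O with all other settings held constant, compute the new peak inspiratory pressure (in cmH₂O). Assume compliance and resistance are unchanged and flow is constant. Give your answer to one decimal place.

Flow: 76 L/min ÷ 60 = 1.2667 L/s.
PIP = Vt/C + R·V̇ + PEEP (constant-flow equation of motion).
Only the baseline term changes: ΔPIP = ΔPEEP = 12 − 1 = 11.0 cmH2O.
Original PIP = 480/25.9 + 26.4×1.2667 + 1 = 52.974 cmH2O; new PIP = 52.974 + (11.0) = 63.974 cmH2O.

64.0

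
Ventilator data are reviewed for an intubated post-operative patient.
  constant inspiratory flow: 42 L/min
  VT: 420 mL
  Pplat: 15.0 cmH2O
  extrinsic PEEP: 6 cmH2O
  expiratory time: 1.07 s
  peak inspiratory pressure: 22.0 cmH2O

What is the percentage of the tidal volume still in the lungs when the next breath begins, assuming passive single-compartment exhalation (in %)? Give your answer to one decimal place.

10.1

Flow: 42 L/min ÷ 60 = 0.7 L/s.
R = (PIP − Pplat)/V̇ = (22.0 − 15.0) / 0.7 = 7.0/0.7 = 10.0 cmH2O·s/L.
C = Vt/(Pplat − PEEP) = 420.0 / (15.0 − 6) = 420.0/9.0 = 46.667 mL/cmH2O.
τ = R × C = 10.0 × 0.04667 L/cmH2O = 0.4667 s.
Fraction remaining at end-expiration = e^(−Te/τ) = e^(−1.07/0.4667) = 0.101 → 10.1%.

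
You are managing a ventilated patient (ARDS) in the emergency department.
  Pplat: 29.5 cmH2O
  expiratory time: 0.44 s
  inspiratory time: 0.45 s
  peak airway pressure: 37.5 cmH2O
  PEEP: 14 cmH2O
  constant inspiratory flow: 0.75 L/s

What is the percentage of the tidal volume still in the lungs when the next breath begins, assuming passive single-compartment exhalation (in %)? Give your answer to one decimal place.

Vt = flow × Ti = 0.75 L/s × 0.45 s × 1000 mL/L = 337.5 mL.
R = (PIP − Pplat)/V̇ = (37.5 − 29.5) / 0.75 = 8.0/0.75 = 10.667 cmH2O·s/L.
C = Vt/(Pplat − PEEP) = 337.5 / (29.5 − 14) = 337.5/15.5 = 21.774 mL/cmH2O.
τ = R × C = 10.667 × 0.02177 L/cmH2O = 0.2322 s.
Fraction remaining at end-expiration = e^(−Te/τ) = e^(−0.44/0.2322) = 0.1503 → 15.03%.

15.0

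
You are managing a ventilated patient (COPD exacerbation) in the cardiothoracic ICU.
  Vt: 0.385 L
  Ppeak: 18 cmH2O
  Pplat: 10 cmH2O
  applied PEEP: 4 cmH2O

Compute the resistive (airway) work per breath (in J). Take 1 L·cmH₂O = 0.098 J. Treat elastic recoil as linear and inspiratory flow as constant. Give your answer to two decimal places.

0.30

With constant inspiratory flow the resistive pressure is constant at PIP − Pplat = 18 − 10 = 8.0 cmH2O, so resistive work = 8.0 × 0.385 = 3.08 L·cmH2O.
× 0.098 J/(L·cmH2O) → 0.3018 J.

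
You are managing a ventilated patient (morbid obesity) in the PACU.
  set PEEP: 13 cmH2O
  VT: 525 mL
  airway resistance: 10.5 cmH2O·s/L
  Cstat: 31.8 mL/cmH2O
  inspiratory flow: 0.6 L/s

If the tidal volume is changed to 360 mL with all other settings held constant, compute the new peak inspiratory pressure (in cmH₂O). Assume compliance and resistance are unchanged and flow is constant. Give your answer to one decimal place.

PIP = Vt/C + R·V̇ + PEEP (constant-flow equation of motion).
Only the elastic term changes: ΔPIP = ΔVt / C = (360 − 525) / 31.8 = -5.189 cmH2O.
Original PIP = 525/31.8 + 10.5×0.6 + 13 = 35.809 cmH2O; new PIP = 35.809 + (-5.189) = 30.62 cmH2O.

30.6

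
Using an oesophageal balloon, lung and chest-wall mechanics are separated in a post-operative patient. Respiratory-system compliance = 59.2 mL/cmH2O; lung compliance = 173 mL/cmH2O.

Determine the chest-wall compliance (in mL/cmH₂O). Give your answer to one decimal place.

1/Ccw = 1/Crs − 1/CL.
1/Ccw = 1/59.2 − 1/173 = 0.01111.
Ccw = 90.009 mL/cmH2O.

90.0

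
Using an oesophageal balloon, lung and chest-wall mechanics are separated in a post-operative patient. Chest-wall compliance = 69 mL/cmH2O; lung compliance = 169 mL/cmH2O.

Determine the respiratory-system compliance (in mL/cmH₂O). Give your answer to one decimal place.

49.0

Lung and chest wall are elastances in series: 1/Crs = 1/CL + 1/Ccw.
1/Crs = 1/169 + 1/69 = 0.02041.
Crs = 48.996 mL/cmH2O.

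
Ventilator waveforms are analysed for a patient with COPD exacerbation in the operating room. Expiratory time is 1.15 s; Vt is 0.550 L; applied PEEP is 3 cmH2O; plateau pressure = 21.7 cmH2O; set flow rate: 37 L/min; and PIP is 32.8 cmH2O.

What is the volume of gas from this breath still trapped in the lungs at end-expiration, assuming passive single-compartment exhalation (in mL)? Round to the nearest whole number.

Flow: 37 L/min ÷ 60 = 0.6167 L/s.
R = (PIP − Pplat)/V̇ = (32.8 − 21.7) / 0.6167 = 11.1/0.6167 = 17.999 cmH2O·s/L.
C = Vt/(Pplat − PEEP) = 550.0 / (21.7 − 3) = 550.0/18.7 = 29.412 mL/cmH2O.
τ = R × C = 17.999 × 0.02941 L/cmH2O = 0.5294 s.
Fraction remaining = e^(−Te/τ) = e^(−1.15/0.5294) = 0.1139.
Trapped volume = 550.0 × 0.1139 = 62.645 mL.

63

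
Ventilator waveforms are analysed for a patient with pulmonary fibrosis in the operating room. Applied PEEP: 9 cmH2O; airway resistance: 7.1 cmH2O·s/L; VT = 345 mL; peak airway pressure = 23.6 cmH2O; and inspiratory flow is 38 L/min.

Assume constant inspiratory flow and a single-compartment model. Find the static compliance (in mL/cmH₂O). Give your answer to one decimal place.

34.1

Flow: 38 L/min ÷ 60 = 0.6333 L/s.
Equation of motion (constant flow): PIP = Vt/C + R·V̇ + PEEP.
Vt/C = PIP − R·V̇ − PEEP = 23.6 − 7.1×0.6333 − 9 = 23.6 − 4.496 − 9 = 10.104 cmH2O.
C = Vt / 10.104 = 345 / 10.104 = 34.145 mL/cmH2O.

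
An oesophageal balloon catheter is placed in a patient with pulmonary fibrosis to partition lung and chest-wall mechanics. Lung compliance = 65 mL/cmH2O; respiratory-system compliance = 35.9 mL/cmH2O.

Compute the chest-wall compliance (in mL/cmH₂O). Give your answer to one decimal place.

1/Ccw = 1/Crs − 1/CL.
1/Ccw = 1/35.9 − 1/65 = 0.01247.
Ccw = 80.192 mL/cmH2O.

80.2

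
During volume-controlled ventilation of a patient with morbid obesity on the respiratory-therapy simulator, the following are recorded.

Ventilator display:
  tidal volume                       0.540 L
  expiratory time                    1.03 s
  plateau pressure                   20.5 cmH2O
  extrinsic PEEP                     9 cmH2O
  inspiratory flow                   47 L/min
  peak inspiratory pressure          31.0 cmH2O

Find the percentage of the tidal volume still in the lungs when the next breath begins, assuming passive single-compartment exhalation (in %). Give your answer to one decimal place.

19.5

Flow: 47 L/min ÷ 60 = 0.7833 L/s.
R = (PIP − Pplat)/V̇ = (31.0 − 20.5) / 0.7833 = 10.5/0.7833 = 13.405 cmH2O·s/L.
C = Vt/(Pplat − PEEP) = 540.0 / (20.5 − 9) = 540.0/11.5 = 46.957 mL/cmH2O.
τ = R × C = 13.405 × 0.04696 L/cmH2O = 0.6295 s.
Fraction remaining at end-expiration = e^(−Te/τ) = e^(−1.03/0.6295) = 0.1947 → 19.47%.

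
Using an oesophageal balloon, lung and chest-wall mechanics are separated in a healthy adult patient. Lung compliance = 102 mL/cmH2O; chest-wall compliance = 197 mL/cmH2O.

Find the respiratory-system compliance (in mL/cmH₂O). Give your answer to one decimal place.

67.2

Lung and chest wall are elastances in series: 1/Crs = 1/CL + 1/Ccw.
1/Crs = 1/102 + 1/197 = 0.01488.
Crs = 67.204 mL/cmH2O.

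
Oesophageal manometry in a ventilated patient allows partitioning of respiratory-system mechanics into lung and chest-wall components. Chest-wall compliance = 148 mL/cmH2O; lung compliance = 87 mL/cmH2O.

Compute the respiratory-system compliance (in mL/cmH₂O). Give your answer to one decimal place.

54.8

Lung and chest wall are elastances in series: 1/Crs = 1/CL + 1/Ccw.
1/Crs = 1/87 + 1/148 = 0.01825.
Crs = 54.795 mL/cmH2O.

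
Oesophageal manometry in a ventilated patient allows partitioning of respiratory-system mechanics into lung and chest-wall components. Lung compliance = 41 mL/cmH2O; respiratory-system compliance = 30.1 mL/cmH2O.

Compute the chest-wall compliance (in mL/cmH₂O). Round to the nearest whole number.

113

1/Ccw = 1/Crs − 1/CL.
1/Ccw = 1/30.1 − 1/41 = 0.008832.
Ccw = 113.22 mL/cmH2O.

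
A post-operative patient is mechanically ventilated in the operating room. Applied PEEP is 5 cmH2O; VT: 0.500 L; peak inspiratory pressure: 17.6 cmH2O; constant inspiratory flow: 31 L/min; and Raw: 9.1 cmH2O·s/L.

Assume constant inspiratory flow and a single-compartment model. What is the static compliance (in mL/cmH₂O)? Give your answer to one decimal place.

63.3

Flow: 31 L/min ÷ 60 = 0.5167 L/s.
Equation of motion (constant flow): PIP = Vt/C + R·V̇ + PEEP.
Vt/C = PIP − R·V̇ − PEEP = 17.6 − 9.1×0.5167 − 5 = 17.6 − 4.702 − 5 = 7.898 cmH2O.
C = Vt / 7.898 = 500 / 7.898 = 63.307 mL/cmH2O.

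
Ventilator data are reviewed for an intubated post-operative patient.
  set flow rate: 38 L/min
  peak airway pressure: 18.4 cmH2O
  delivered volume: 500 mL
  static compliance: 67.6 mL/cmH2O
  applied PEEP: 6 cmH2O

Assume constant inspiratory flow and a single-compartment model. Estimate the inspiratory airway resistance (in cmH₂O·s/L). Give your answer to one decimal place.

7.9

Flow: 38 L/min ÷ 60 = 0.6333 L/s.
Equation of motion (constant flow): PIP = Vt/C + R·V̇ + PEEP.
R·V̇ = PIP − Vt/C − PEEP = 18.4 − 500/67.6 − 6 = 18.4 − 7.396 − 6 = 5.004 cmH2O.
R = 5.004 / 0.6333 = 7.901 cmH2O·s/L.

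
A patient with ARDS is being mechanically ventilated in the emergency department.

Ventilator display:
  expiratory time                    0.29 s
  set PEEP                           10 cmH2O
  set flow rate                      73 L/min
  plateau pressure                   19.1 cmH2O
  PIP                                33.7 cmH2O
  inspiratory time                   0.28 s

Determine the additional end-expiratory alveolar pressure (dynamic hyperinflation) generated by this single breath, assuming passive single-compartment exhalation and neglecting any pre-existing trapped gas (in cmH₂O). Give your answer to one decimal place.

4.8

Flow: 73 L/min ÷ 60 = 1.2167 L/s.
Vt = flow × Ti = 1.2167 L/s × 0.28 s × 1000 mL/L = 340.68 mL.
R = (PIP − Pplat)/V̇ = (33.7 − 19.1) / 1.2167 = 14.6/1.2167 = 12.0 cmH2O·s/L.
C = Vt/(Pplat − PEEP) = 340.68 / (19.1 − 10) = 340.68/9.1 = 37.437 mL/cmH2O.
τ = R × C = 12.0 × 0.03744 L/cmH2O = 0.4493 s.
Fraction remaining = e^(−Te/τ) = e^(−0.29/0.4493) = 0.5244; trapped volume = 340.68 × 0.5244 = 178.65 mL.
Additional alveolar pressure from trapping ≈ V_trapped / C = 178.65 / 37.437 = 4.772 cmH2O.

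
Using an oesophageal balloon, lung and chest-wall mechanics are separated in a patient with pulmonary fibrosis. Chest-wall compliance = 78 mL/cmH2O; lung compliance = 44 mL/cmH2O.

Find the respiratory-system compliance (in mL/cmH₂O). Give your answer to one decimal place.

28.1

Lung and chest wall are elastances in series: 1/Crs = 1/CL + 1/Ccw.
1/Crs = 1/44 + 1/78 = 0.03555.
Crs = 28.129 mL/cmH2O.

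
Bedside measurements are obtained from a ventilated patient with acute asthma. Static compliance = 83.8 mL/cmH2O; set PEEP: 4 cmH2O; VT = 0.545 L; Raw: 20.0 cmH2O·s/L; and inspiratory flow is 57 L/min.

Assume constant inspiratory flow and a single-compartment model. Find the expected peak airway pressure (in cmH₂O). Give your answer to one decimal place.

Flow: 57 L/min ÷ 60 = 0.95 L/s.
Equation of motion (constant flow): PIP = Vt/C + R·V̇ + PEEP.
PIP = 545/83.8 + 20.0×0.95 + 4 = 6.504 + 19.0 + 4 = 29.504 cmH2O.

29.5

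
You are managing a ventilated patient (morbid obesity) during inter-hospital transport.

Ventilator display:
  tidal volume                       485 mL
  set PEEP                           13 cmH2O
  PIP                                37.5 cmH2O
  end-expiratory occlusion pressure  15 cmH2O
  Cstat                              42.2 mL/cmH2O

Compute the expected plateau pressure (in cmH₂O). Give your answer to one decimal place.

End-expiratory occlusion gives total PEEP = 15 cmH2O (intrinsic PEEP = 15 − 13 = 2). Use total PEEP for the elastic gradient.
Pplat = PEEPtotal + Vt / Cstat = 15 + 485 / 42.2 = 15 + 11.493 = 26.493 cmH2O.

26.5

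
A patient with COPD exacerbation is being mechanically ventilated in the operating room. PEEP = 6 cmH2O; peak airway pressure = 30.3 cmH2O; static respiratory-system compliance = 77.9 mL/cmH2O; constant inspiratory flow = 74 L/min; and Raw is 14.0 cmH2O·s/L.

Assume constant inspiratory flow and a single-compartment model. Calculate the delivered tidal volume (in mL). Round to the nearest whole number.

548

Flow: 74 L/min ÷ 60 = 1.2333 L/s.
Equation of motion (constant flow): PIP = Vt/C + R·V̇ + PEEP.
Vt/C = PIP − R·V̇ − PEEP = 30.3 − 17.266 − 6 = 7.034 cmH2O.
Vt = C × 7.034 = 77.9 × 7.034 = 547.95 mL.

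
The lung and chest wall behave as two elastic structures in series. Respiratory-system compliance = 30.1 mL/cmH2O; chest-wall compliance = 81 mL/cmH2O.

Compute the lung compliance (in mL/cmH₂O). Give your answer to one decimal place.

1/CL = 1/Crs − 1/Ccw.
1/CL = 1/30.1 − 1/81 = 0.02088.
CL = 47.893 mL/cmH2O.

47.9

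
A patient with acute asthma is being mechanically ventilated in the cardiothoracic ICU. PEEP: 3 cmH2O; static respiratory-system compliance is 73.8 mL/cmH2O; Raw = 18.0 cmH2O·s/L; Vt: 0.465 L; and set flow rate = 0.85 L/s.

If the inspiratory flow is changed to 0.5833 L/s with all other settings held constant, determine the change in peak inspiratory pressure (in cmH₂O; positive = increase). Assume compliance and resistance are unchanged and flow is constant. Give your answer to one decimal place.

PIP = Vt/C + R·V̇ + PEEP (constant-flow equation of motion).
Only the resistive term changes: ΔPIP = R × ΔV̇ = 18.0 × (0.5833 − 0.85) = 18.0 × -0.2667 = -4.801 cmH2O.

-4.8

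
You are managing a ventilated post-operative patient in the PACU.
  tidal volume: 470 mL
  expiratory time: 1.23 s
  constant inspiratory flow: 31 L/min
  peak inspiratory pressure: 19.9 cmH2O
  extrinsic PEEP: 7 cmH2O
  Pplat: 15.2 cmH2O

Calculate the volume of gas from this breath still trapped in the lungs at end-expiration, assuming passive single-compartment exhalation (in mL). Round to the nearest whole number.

44

Flow: 31 L/min ÷ 60 = 0.5167 L/s.
R = (PIP − Pplat)/V̇ = (19.9 − 15.2) / 0.5167 = 4.7/0.5167 = 9.096 cmH2O·s/L.
C = Vt/(Pplat − PEEP) = 470.0 / (15.2 − 7) = 470.0/8.2 = 57.317 mL/cmH2O.
τ = R × C = 9.096 × 0.05732 L/cmH2O = 0.5214 s.
Fraction remaining = e^(−Te/τ) = e^(−1.23/0.5214) = 0.09451.
Trapped volume = 470.0 × 0.09451 = 44.42 mL.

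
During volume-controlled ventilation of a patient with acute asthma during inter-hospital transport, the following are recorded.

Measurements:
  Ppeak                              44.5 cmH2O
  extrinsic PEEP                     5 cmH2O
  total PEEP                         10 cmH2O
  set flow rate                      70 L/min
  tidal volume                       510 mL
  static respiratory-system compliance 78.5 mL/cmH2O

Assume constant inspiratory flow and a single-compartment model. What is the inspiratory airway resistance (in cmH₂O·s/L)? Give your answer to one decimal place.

Flow: 70 L/min ÷ 60 = 1.1667 L/s.
Total PEEP = 10 cmH2O (set 5 + intrinsic 5); this is the baseline alveolar pressure.
Equation of motion (constant flow): PIP = Vt/C + R·V̇ + PEEP.
R·V̇ = PIP − Vt/C − PEEP = 44.5 − 510/78.5 − 10 = 44.5 − 6.497 − 10 = 28.003 cmH2O.
R = 28.003 / 1.1667 = 24.002 cmH2O·s/L.

24.0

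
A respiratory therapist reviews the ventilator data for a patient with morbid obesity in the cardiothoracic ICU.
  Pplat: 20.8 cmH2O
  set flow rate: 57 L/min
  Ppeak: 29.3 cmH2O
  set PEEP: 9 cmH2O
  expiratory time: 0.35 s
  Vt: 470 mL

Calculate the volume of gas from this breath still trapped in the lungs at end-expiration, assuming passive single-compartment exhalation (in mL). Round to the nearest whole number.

Flow: 57 L/min ÷ 60 = 0.95 L/s.
R = (PIP − Pplat)/V̇ = (29.3 − 20.8) / 0.95 = 8.5/0.95 = 8.947 cmH2O·s/L.
C = Vt/(Pplat − PEEP) = 470.0 / (20.8 − 9) = 470.0/11.8 = 39.831 mL/cmH2O.
τ = R × C = 8.947 × 0.03983 L/cmH2O = 0.3564 s.
Fraction remaining = e^(−Te/τ) = e^(−0.35/0.3564) = 0.3745.
Trapped volume = 470.0 × 0.3745 = 176.02 mL.

176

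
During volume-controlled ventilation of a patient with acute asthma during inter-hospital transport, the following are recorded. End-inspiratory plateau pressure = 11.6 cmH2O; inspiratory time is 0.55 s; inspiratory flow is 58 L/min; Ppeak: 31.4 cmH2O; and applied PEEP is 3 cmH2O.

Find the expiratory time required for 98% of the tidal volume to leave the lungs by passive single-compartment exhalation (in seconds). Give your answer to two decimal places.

Flow: 58 L/min ÷ 60 = 0.9667 L/s.
Vt = flow × Ti = 0.9667 L/s × 0.55 s × 1000 mL/L = 531.69 mL.
R = (PIP − Pplat)/V̇ = (31.4 − 11.6) / 0.9667 = 19.8/0.9667 = 20.482 cmH2O·s/L.
C = Vt/(Pplat − PEEP) = 531.69 / (11.6 − 3) = 531.69/8.6 = 61.824 mL/cmH2O.
τ = R × C = 20.482 × 0.06182 L/cmH2O = 1.266 s.
t = −τ·ln(1 − 0.98) = −1.266·ln(0.02) = 4.953 s.

4.95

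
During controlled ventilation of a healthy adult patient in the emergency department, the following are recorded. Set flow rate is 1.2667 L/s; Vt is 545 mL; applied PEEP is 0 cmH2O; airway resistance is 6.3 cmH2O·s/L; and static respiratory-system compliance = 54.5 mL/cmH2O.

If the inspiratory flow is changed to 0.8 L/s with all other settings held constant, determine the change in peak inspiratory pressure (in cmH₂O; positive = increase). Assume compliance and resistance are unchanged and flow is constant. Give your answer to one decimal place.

-2.9

PIP = Vt/C + R·V̇ + PEEP (constant-flow equation of motion).
Only the resistive term changes: ΔPIP = R × ΔV̇ = 6.3 × (0.8 − 1.2667) = 6.3 × -0.4667 = -2.94 cmH2O.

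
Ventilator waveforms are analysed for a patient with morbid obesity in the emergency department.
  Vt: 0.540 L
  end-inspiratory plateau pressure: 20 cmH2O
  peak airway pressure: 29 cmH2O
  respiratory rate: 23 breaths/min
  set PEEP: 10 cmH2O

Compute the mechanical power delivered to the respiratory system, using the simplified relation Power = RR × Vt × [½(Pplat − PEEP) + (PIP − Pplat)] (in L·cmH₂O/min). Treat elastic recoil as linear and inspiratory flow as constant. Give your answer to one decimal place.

Per-breath work = Vt × [½(Pplat−PEEP) + (PIP−Pplat)] = 0.540 × [0.5×10.0 + 9.0] = 0.540 × 14.0 = 7.56 L·cmH2O.
Power = 23 × 7.56 = 173.88 L·cmH2O/min.

173.9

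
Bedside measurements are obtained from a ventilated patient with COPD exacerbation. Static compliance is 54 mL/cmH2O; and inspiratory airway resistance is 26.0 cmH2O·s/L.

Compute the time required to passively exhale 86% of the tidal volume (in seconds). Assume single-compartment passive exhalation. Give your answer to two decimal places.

2.76

τ = R × C = 26.0 × 54 mL/cmH2O = 26.0 × 0.054 L/cmH2O = 1.404 s.
Exhaled fraction f = 1 − e^(−t/τ) → t = −τ·ln(1 − f) = −1.404·ln(0.14) = 2.76 s.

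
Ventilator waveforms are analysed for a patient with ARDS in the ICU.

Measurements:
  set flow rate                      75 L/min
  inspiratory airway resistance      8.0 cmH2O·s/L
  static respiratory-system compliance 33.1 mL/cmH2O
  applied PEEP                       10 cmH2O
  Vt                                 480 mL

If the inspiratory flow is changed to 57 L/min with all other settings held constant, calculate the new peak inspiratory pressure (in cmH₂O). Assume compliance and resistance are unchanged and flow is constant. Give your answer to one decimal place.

Flow: 75 L/min ÷ 60 = 1.25 L/s.
New flow: 57 L/min ÷ 60 = 0.95 L/s.
PIP = Vt/C + R·V̇ + PEEP (constant-flow equation of motion).
Only the resistive term changes: ΔPIP = R × ΔV̇ = 8.0 × (0.95 − 1.25) = 8.0 × -0.3 = -2.4 cmH2O.
Original PIP = 480/33.1 + 8.0×1.25 + 10 = 34.502 cmH2O; new PIP = 34.502 + (-2.4) = 32.102 cmH2O.

32.1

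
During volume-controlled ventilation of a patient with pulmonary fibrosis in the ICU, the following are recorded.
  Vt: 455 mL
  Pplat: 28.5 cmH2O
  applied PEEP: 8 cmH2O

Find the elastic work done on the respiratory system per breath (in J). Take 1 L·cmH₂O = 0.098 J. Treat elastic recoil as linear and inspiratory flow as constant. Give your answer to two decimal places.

Elastic work ≈ ½ × (Pplat − PEEP) × Vt = 0.5 × (28.5 − 8) × 0.455 L = 0.5 × 20.5 × 0.455 = 4.664 L·cmH2O.
× 0.098 J/(L·cmH2O) → 0.4571 J.

0.46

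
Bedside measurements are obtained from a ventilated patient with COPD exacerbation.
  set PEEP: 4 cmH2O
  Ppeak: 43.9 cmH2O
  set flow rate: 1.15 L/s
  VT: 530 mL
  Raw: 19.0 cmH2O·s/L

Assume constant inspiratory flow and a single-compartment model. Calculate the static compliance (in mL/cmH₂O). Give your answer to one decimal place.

Equation of motion (constant flow): PIP = Vt/C + R·V̇ + PEEP.
Vt/C = PIP − R·V̇ − PEEP = 43.9 − 19.0×1.15 − 4 = 43.9 − 21.85 − 4 = 18.05 cmH2O.
C = Vt / 18.05 = 530 / 18.05 = 29.363 mL/cmH2O.

29.4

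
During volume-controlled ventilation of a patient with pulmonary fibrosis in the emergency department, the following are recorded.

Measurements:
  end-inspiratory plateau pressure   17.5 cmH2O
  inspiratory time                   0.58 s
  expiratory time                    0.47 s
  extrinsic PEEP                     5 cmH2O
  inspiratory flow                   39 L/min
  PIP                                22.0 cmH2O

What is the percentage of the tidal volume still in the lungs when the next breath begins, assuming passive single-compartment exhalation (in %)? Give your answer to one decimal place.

10.5

Flow: 39 L/min ÷ 60 = 0.65 L/s.
Vt = flow × Ti = 0.65 L/s × 0.58 s × 1000 mL/L = 377.0 mL.
R = (PIP − Pplat)/V̇ = (22.0 − 17.5) / 0.65 = 4.5/0.65 = 6.923 cmH2O·s/L.
C = Vt/(Pplat − PEEP) = 377.0 / (17.5 − 5) = 377.0/12.5 = 30.16 mL/cmH2O.
τ = R × C = 6.923 × 0.03016 L/cmH2O = 0.2088 s.
Fraction remaining at end-expiration = e^(−Te/τ) = e^(−0.47/0.2088) = 0.1053 → 10.53%.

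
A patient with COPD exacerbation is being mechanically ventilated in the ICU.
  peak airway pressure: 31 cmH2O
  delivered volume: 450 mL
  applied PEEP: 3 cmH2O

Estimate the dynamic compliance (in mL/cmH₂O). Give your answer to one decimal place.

16.1

Dynamic compliance = Vt / (PIP − PEEP) = 450 / (31 − 3) = 450 / 28.0 = 16.071 mL/cmH2O.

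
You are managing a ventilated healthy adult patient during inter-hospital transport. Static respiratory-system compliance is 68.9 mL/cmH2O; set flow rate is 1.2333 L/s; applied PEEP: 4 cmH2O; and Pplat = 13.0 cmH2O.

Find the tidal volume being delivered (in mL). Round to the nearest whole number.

Vt = Cstat × (Pplat − PEEP) = 68.9 × (13.0 − 4) = 68.9 × 9.0 = 620.1 mL.

620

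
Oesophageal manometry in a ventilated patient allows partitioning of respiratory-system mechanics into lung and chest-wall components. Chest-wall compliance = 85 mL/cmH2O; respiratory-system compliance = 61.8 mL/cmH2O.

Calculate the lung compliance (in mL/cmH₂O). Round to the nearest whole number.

1/CL = 1/Crs − 1/Ccw.
1/CL = 1/61.8 − 1/85 = 0.004417.
CL = 226.4 mL/cmH2O.

226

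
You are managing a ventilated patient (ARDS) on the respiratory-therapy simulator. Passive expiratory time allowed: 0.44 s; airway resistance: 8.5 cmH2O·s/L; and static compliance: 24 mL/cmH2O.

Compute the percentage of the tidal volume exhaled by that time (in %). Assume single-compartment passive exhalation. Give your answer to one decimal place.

88.4

τ = R × C = 8.5 × 24 mL/cmH2O = 8.5 × 0.024 L/cmH2O = 0.204 s.
Passive exhalation: V(t)/V₀ = e^(−t/τ) = e^(−0.44/0.204) = 0.1157.
Fraction exhaled = 1 − 0.1157 = 0.8843 → 88.43%.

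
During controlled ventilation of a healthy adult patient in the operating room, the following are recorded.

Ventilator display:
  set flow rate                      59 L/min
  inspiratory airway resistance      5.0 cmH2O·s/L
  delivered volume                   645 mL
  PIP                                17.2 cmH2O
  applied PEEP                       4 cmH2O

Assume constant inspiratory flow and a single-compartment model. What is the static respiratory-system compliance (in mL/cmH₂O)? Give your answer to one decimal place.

77.9

Flow: 59 L/min ÷ 60 = 0.9833 L/s.
Equation of motion (constant flow): PIP = Vt/C + R·V̇ + PEEP.
Vt/C = PIP − R·V̇ − PEEP = 17.2 − 5.0×0.9833 − 4 = 17.2 − 4.917 − 4 = 8.283 cmH2O.
C = Vt / 8.283 = 645 / 8.283 = 77.87 mL/cmH2O.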